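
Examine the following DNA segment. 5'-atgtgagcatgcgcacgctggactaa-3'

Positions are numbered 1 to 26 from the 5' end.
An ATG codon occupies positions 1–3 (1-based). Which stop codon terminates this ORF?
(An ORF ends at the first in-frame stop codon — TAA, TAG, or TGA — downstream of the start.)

TGA

Codons from position 1: ATG (1–3), TGA (4–6).
The first in-frame stop codon is TGA.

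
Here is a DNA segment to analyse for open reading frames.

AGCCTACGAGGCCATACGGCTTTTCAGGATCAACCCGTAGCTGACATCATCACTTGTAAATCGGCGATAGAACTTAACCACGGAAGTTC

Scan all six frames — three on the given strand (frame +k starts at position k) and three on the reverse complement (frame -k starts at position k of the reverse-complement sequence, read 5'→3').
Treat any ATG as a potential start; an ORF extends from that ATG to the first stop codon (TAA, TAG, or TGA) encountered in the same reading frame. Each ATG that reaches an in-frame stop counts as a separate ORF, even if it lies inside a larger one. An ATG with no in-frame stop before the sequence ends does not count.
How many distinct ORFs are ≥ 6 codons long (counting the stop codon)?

Reverse complement (5'→3'): GAACTTCCGTGGTTAAGTTCTATCGCCGATTTACAAGTGATGATGTCAGCTACGGGTTGATCCTGAAAAGCCGTATGGCCTCGTAGGCT
Frame +1: AGC CTA CGA GGC CAT ACG GCT TTT CAG GAT CAA CCC GTA GCT GAC ATC ATC ACT TGT AAA TCG GCG ATA GAA CTT AAC CAC GGA AGT — no ATG→stop ORF.
Frame +2: GCC TAC GAG GCC ATA CGG CTT TTC AGG ATC AAC CCG TAG CTG ACA TCA TCA CTT GTA AAT CGG CGA TAG AAC TTA ACC ACG GAA GTT — no ATG→stop ORF.
Frame +3: CCT ACG AGG CCA TAC GGC TTT TCA GGA TCA ACC CGT AGC TGA CAT CAT CAC TTG TAA ATC GGC GAT AGA ACT TAA CCA CGG AAG TTC — no ATG→stop ORF.
Frame -1: GAA CTT CCG TGG TTA AGT TCT ATC GCC GAT TTA CAA GTG ATG ATG TCA GCT ACG GGT TGA TCC TGA AAA GCC GTA TGG CCT CGT AGG — ATG at 40, stop TGA at 58 → 21 nt; ATG at 43, stop TGA at 58 → 18 nt.
Frame -2: AAC TTC CGT GGT TAA GTT CTA TCG CCG ATT TAC AAG TGA TGA TGT CAG CTA CGG GTT GAT CCT GAA AAG CCG TAT GGC CTC GTA GGC — no ATG→stop ORF.
Frame -3: ACT TCC GTG GTT AAG TTC TAT CGC CGA TTT ACA AGT GAT GAT GTC AGC TAC GGG TTG ATC CTG AAA AGC CGT ATG GCC TCG TAG GCT — ATG at 75, stop TAG at 84 → 12 nt.
ORFs ≥ 6 codons: frame -1 40–60 (7 codons), frame -1 43–60 (6 codons). Count = 2.

2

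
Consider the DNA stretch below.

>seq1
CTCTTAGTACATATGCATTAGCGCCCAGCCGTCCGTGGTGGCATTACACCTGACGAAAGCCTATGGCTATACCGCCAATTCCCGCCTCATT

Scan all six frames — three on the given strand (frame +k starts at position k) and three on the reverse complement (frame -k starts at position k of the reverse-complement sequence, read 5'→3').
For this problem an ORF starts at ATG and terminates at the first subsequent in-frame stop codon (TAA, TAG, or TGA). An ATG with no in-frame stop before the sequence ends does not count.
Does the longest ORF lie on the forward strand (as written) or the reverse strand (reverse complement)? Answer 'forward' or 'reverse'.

Reverse complement (5'→3'): AATGAGGCGGGAATTGGCGGTATAGCCATAGGCTTTCGTCAGGTGTAATGCCACCACGGACGGCTGGGCGCTAATGCATATGTACTAAGAG
Frame +1: CTC TTA GTA CAT ATG CAT TAG CGC CCA GCC GTC CGT GGT GGC ATT ACA CCT GAC GAA AGC CTA TGG CTA TAC CGC CAA TTC CCG CCT CAT — ATG at 13, stop TAG at 19 → 9 nt.
Frame +2: TCT TAG TAC ATA TGC ATT AGC GCC CAG CCG TCC GTG GTG GCA TTA CAC CTG ACG AAA GCC TAT GGC TAT ACC GCC AAT TCC CGC CTC ATT — no ATG→stop ORF.
Frame +3: CTT AGT ACA TAT GCA TTA GCG CCC AGC CGT CCG TGG TGG CAT TAC ACC TGA CGA AAG CCT ATG GCT ATA CCG CCA ATT CCC GCC TCA — no ATG→stop ORF.
Frame -1: AAT GAG GCG GGA ATT GGC GGT ATA GCC ATA GGC TTT CGT CAG GTG TAA TGC CAC CAC GGA CGG CTG GGC GCT AAT GCA TAT GTA CTA AGA — no ATG→stop ORF.
Frame -2: ATG AGG CGG GAA TTG GCG GTA TAG CCA TAG GCT TTC GTC AGG TGT AAT GCC ACC ACG GAC GGC TGG GCG CTA ATG CAT ATG TAC TAA GAG — ATG at 2, stop TAG at 23 → 24 nt; ATG at 74, stop TAA at 86 → 15 nt; ATG at 80, stop TAA at 86 → 9 nt.
Frame -3: TGA GGC GGG AAT TGG CGG TAT AGC CAT AGG CTT TCG TCA GGT GTA ATG CCA CCA CGG ACG GCT GGG CGC TAA TGC ATA TGT ACT AAG — ATG at 48, stop TAA at 72 → 27 nt.
Forward-strand max 9 nt; reverse-strand max 27 nt. The reverse strand has the longer ORF.

reverse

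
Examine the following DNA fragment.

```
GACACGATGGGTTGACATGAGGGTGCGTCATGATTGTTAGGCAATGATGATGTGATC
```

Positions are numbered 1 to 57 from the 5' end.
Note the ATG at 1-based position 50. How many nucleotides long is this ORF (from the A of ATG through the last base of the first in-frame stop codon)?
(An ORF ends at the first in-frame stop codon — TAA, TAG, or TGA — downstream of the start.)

Codons from position 50: ATG (50–52), TGA (53–55).
TGA is the first in-frame stop; ORF spans 50–55, 6 nucleotides.

6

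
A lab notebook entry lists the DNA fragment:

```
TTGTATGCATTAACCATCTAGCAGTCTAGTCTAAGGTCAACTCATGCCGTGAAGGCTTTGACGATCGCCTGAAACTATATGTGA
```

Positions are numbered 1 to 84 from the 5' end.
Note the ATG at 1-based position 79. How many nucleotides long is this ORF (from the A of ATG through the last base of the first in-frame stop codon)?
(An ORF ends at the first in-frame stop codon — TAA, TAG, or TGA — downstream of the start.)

Codons from position 79: ATG (79–81), TGA (82–84).
TGA is the first in-frame stop; ORF spans 79–84, 6 nucleotides.

6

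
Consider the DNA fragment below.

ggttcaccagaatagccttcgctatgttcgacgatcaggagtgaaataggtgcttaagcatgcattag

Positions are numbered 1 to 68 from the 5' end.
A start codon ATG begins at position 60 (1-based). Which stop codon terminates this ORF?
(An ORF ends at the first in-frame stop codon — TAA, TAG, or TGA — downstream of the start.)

Codons from position 60: ATG (60–62), CAT (63–65), TAG (66–68).
The first in-frame stop codon is TAG.

TAG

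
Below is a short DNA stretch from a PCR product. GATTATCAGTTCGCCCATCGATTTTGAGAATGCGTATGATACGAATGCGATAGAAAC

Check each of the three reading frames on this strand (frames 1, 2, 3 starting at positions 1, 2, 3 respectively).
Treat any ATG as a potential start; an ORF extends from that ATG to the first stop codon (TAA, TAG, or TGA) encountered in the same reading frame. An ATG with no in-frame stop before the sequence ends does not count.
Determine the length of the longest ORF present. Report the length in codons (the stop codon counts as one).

Frame 1: GAT TAT CAG TTC GCC CAT CGA TTT TGA GAA TGC GTA TGA TAC GAA TGC GAT AGA AAC — no ATG→stop ORF.
Frame 2: ATT ATC AGT TCG CCC ATC GAT TTT GAG AAT GCG TAT GAT ACG AAT GCG ATA GAA — no ATG→stop ORF.
Frame 3: TTA TCA GTT CGC CCA TCG ATT TTG AGA ATG CGT ATG ATA CGA ATG CGA TAG AAA — ATG at 30, stop TAG at 51 → 24 nt; ATG at 36, stop TAG at 51 → 18 nt; ATG at 45, stop TAG at 51 → 9 nt.
Longest: frame 3, positions 30–53, 24 nt = 8 codons = 7 aa. → 8 codons.

8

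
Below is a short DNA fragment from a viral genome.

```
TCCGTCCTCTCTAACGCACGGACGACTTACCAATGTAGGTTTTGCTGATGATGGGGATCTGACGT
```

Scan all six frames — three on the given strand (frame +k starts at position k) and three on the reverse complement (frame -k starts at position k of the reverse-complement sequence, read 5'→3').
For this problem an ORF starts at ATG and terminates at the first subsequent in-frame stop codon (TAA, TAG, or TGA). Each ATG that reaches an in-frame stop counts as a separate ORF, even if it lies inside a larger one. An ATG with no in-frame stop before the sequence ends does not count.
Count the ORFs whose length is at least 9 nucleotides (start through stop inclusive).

Reverse complement (5'→3'): ACGTCAGATCCCCATCATCAGCAAAACCTACATTGGTAAGTCGTCCGTGCGTTAGAGAGGACGGA
Frame +1: TCC GTC CTC TCT AAC GCA CGG ACG ACT TAC CAA TGT AGG TTT TGC TGA TGA TGG GGA TCT GAC — no ATG→stop ORF.
Frame +2: CCG TCC TCT CTA ACG CAC GGA CGA CTT ACC AAT GTA GGT TTT GCT GAT GAT GGG GAT CTG ACG — no ATG→stop ORF.
Frame +3: CGT CCT CTC TAA CGC ACG GAC GAC TTA CCA ATG TAG GTT TTG CTG ATG ATG GGG ATC TGA CGT — ATG at 33, stop TAG at 36 → 6 nt; ATG at 48, stop TGA at 60 → 15 nt; ATG at 51, stop TGA at 60 → 12 nt.
Frame -1: ACG TCA GAT CCC CAT CAT CAG CAA AAC CTA CAT TGG TAA GTC GTC CGT GCG TTA GAG AGG ACG — no ATG→stop ORF.
Frame -2: CGT CAG ATC CCC ATC ATC AGC AAA ACC TAC ATT GGT AAG TCG TCC GTG CGT TAG AGA GGA CGG — no ATG→stop ORF.
Frame -3: GTC AGA TCC CCA TCA TCA GCA AAA CCT ACA TTG GTA AGT CGT CCG TGC GTT AGA GAG GAC GGA — no ATG→stop ORF.
ORFs ≥ 9 nucleotides: frame +3 48–62 (15 nucleotides), frame +3 51–62 (12 nucleotides). Count = 2.

2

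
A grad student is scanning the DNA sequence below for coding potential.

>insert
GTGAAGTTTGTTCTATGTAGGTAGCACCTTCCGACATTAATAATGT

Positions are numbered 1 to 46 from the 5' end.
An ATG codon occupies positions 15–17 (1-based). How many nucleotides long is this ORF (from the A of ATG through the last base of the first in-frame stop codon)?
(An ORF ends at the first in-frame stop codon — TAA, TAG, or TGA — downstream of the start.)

6

Codons from position 15: ATG (15–17), TAG (18–20).
TAG is the first in-frame stop; ORF spans 15–20, 6 nucleotides.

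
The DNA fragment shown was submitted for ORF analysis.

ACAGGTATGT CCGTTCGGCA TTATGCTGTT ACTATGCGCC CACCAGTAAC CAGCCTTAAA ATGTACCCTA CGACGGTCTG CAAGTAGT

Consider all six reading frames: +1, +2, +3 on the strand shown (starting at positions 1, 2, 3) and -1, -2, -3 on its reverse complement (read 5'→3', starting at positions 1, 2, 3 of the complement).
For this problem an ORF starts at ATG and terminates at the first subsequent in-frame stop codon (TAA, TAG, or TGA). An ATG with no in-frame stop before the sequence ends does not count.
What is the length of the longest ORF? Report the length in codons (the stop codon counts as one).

27

Reverse complement (5'→3'): ACTACTTGCAGACCGTCGTAGGGTACATTTTAAGGCTGGTTACTGGTGGGCGCATAGTAACAGCATAATGCCGAACGGACATACCTGT
Frame +1: ACA GGT ATG TCC GTT CGG CAT TAT GCT GTT ACT ATG CGC CCA CCA GTA ACC AGC CTT AAA ATG TAC CCT ACG ACG GTC TGC AAG TAG — ATG at 7, stop TAG at 85 → 81 nt; ATG at 34, stop TAG at 85 → 54 nt; ATG at 61, stop TAG at 85 → 27 nt.
Frame +2: CAG GTA TGT CCG TTC GGC ATT ATG CTG TTA CTA TGC GCC CAC CAG TAA CCA GCC TTA AAA TGT ACC CTA CGA CGG TCT GCA AGT AGT — ATG at 23, stop TAA at 47 → 27 nt.
Frame +3: AGG TAT GTC CGT TCG GCA TTA TGC TGT TAC TAT GCG CCC ACC AGT AAC CAG CCT TAA AAT GTA CCC TAC GAC GGT CTG CAA GTA — no ATG→stop ORF.
Frame -1: ACT ACT TGC AGA CCG TCG TAG GGT ACA TTT TAA GGC TGG TTA CTG GTG GGC GCA TAG TAA CAG CAT AAT GCC GAA CGG ACA TAC CTG — no ATG→stop ORF.
Frame -2: CTA CTT GCA GAC CGT CGT AGG GTA CAT TTT AAG GCT GGT TAC TGG TGG GCG CAT AGT AAC AGC ATA ATG CCG AAC GGA CAT ACC TGT — no ATG→stop ORF.
Frame -3: TAC TTG CAG ACC GTC GTA GGG TAC ATT TTA AGG CTG GTT ACT GGT GGG CGC ATA GTA ACA GCA TAA TGC CGA ACG GAC ATA CCT — no ATG→stop ORF.
Longest: frame +1, positions 7–87, 81 nt = 27 codons = 26 aa. → 27 codons.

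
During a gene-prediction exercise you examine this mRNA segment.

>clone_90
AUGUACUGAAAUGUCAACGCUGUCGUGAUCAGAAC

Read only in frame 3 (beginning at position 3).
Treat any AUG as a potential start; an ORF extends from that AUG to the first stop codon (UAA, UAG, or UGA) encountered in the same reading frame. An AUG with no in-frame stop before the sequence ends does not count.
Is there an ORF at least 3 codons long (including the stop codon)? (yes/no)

Frame 3: GUA CUG AAA UGU CAA CGC UGU CGU GAU CAG AAC — no AUG→stop ORF.
Largest ORF found is 0 codons < 3, so no.

no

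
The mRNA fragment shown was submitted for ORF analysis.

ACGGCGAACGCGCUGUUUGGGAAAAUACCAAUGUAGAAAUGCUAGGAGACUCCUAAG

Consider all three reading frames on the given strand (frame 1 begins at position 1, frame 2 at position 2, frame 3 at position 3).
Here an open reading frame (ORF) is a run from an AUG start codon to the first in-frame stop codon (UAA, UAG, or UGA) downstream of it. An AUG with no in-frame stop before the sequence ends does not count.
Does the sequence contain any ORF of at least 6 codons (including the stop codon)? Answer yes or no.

yes

Frame 1: ACG GCG AAC GCG CUG UUU GGG AAA AUA CCA AUG UAG AAA UGC UAG GAG ACU CCU AAG — AUG at 31, stop UAG at 34 → 6 nt.
Frame 2: CGG CGA ACG CGC UGU UUG GGA AAA UAC CAA UGU AGA AAU GCU AGG AGA CUC CUA — no AUG→stop ORF.
Frame 3: GGC GAA CGC GCU GUU UGG GAA AAU ACC AAU GUA GAA AUG CUA GGA GAC UCC UAA — AUG at 39, stop UAA at 54 → 18 nt.
Frame 3 has an ORF of 6 codons (positions 39–56) ≥ 6, so yes.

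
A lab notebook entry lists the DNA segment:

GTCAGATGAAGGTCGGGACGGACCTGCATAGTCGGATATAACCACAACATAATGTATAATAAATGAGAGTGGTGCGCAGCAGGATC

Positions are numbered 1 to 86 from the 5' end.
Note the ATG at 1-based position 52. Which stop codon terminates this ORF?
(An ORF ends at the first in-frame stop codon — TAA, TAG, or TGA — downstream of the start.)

Codons from position 52: ATG (52–54), TAT (55–57), AAT (58–60), AAA (61–63), TGA (64–66).
The first in-frame stop codon is TGA.

TGA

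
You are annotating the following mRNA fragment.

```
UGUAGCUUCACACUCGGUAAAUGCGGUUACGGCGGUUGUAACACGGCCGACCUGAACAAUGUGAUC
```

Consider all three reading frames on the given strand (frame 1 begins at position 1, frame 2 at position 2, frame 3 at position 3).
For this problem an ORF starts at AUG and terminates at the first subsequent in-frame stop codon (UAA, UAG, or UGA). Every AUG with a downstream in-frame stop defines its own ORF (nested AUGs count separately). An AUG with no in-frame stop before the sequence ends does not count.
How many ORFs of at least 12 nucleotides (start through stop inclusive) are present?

1

Frame 1: UGU AGC UUC ACA CUC GGU AAA UGC GGU UAC GGC GGU UGU AAC ACG GCC GAC CUG AAC AAU GUG AUC — no AUG→stop ORF.
Frame 2: GUA GCU UCA CAC UCG GUA AAU GCG GUU ACG GCG GUU GUA ACA CGG CCG ACC UGA ACA AUG UGA — AUG at 59, stop UGA at 62 → 6 nt.
Frame 3: UAG CUU CAC ACU CGG UAA AUG CGG UUA CGG CGG UUG UAA CAC GGC CGA CCU GAA CAA UGU GAU — AUG at 21, stop UAA at 39 → 21 nt.
ORFs ≥ 12 nucleotides: frame 3 21–41 (21 nucleotides). Count = 1.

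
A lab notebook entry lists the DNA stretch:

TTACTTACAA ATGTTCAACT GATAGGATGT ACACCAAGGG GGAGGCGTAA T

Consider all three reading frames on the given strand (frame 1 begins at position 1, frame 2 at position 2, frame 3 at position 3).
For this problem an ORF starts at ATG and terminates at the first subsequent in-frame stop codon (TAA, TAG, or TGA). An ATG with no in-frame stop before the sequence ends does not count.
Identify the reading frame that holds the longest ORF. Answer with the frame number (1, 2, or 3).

Frame 1: TTA CTT ACA AAT GTT CAA CTG ATA GGA TGT ACA CCA AGG GGG AGG CGT AAT — no ATG→stop ORF.
Frame 2: TAC TTA CAA ATG TTC AAC TGA TAG GAT GTA CAC CAA GGG GGA GGC GTA — ATG at 11, stop TGA at 20 → 12 nt.
Frame 3: ACT TAC AAA TGT TCA ACT GAT AGG ATG TAC ACC AAG GGG GAG GCG TAA — ATG at 27, stop TAA at 48 → 24 nt.
Longest ORF is 24 nt in frame 3 (positions 27–50).

3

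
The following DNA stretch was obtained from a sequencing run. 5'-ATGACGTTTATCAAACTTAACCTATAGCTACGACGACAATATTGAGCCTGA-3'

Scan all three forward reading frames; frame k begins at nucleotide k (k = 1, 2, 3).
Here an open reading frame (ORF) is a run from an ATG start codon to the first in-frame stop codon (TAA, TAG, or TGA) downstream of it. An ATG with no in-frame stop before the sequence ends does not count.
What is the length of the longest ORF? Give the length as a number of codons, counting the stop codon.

Frame 1: ATG ACG TTT ATC AAA CTT AAC CTA TAG CTA CGA CGA CAA TAT TGA GCC TGA — ATG at 1, stop TAG at 25 → 27 nt.
Frame 2: TGA CGT TTA TCA AAC TTA ACC TAT AGC TAC GAC GAC AAT ATT GAG CCT — no ATG→stop ORF.
Frame 3: GAC GTT TAT CAA ACT TAA CCT ATA GCT ACG ACG ACA ATA TTG AGC CTG — no ATG→stop ORF.
Longest: frame 1, positions 1–27, 27 nt = 9 codons = 8 aa. → 9 codons.

9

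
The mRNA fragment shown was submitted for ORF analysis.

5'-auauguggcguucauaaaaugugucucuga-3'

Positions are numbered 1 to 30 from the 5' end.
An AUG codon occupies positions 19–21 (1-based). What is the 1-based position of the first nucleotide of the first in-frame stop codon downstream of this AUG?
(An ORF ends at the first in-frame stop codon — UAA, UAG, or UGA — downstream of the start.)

Codons from position 19: AUG (19–21), UGU (22–24), CUC (25–27), UGA (28–30).
UGA is a stop codon; it begins at position 28.

28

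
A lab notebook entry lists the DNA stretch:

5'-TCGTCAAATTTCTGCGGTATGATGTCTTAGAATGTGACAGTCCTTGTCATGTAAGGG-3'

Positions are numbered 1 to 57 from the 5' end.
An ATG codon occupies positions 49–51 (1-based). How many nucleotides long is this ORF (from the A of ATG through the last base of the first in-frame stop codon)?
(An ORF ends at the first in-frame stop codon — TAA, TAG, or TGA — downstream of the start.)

6

Codons from position 49: ATG (49–51), TAA (52–54).
TAA is the first in-frame stop; ORF spans 49–54, 6 nucleotides.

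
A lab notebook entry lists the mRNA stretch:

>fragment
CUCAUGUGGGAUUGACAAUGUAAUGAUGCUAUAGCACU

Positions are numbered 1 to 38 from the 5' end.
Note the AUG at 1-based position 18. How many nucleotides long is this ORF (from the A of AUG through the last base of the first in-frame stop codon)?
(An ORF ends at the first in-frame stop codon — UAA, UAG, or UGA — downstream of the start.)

6

Codons from position 18: AUG (18–20), UAA (21–23).
UAA is the first in-frame stop; ORF spans 18–23, 6 nucleotides.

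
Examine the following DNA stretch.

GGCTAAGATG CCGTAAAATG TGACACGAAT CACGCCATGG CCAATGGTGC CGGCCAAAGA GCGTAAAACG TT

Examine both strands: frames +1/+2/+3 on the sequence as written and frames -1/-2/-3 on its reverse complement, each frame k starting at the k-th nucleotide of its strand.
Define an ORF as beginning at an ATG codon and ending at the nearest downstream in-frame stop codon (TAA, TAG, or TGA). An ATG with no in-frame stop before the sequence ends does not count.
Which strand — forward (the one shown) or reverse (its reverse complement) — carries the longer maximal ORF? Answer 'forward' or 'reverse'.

Reverse complement (5'→3'): AACGTTTTACGCTCTTTGGCCGGCACCATTGGCCATGGCGTGATTCGTGTCACATTTTACGGCATCTTAGCC
Frame +1: GGC TAA GAT GCC GTA AAA TGT GAC ACG AAT CAC GCC ATG GCC AAT GGT GCC GGC CAA AGA GCG TAA AAC GTT — ATG at 37, stop TAA at 64 → 30 nt.
Frame +2: GCT AAG ATG CCG TAA AAT GTG ACA CGA ATC ACG CCA TGG CCA ATG GTG CCG GCC AAA GAG CGT AAA ACG — ATG at 8, stop TAA at 14 → 9 nt.
Frame +3: CTA AGA TGC CGT AAA ATG TGA CAC GAA TCA CGC CAT GGC CAA TGG TGC CGG CCA AAG AGC GTA AAA CGT — ATG at 18, stop TGA at 21 → 6 nt.
Frame -1: AAC GTT TTA CGC TCT TTG GCC GGC ACC ATT GGC CAT GGC GTG ATT CGT GTC ACA TTT TAC GGC ATC TTA GCC — no ATG→stop ORF.
Frame -2: ACG TTT TAC GCT CTT TGG CCG GCA CCA TTG GCC ATG GCG TGA TTC GTG TCA CAT TTT ACG GCA TCT TAG — ATG at 35, stop TGA at 41 → 9 nt.
Frame -3: CGT TTT ACG CTC TTT GGC CGG CAC CAT TGG CCA TGG CGT GAT TCG TGT CAC ATT TTA CGG CAT CTT AGC — no ATG→stop ORF.
Forward-strand max 30 nt; reverse-strand max 9 nt. The forward strand has the longer ORF.

forward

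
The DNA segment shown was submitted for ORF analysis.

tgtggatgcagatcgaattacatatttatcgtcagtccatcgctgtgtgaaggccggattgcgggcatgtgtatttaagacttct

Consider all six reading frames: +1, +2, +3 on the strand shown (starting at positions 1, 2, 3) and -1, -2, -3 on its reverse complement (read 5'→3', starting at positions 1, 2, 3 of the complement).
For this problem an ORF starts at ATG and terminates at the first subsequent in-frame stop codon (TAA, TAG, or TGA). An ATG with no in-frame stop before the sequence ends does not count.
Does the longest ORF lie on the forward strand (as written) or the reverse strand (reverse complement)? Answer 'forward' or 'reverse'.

reverse

Reverse complement (5'→3'): AGAAGTCTTAAATACACATGCCCGCAATCCGGCCTTCACACAGCGATGGACTGACGATAAATATGTAATTCGATCTGCATCCACA
Frame +1: TGT GGA TGC AGA TCG AAT TAC ATA TTT ATC GTC AGT CCA TCG CTG TGT GAA GGC CGG ATT GCG GGC ATG TGT ATT TAA GAC TTC — ATG at 67, stop TAA at 76 → 12 nt.
Frame +2: GTG GAT GCA GAT CGA ATT ACA TAT TTA TCG TCA GTC CAT CGC TGT GTG AAG GCC GGA TTG CGG GCA TGT GTA TTT AAG ACT TCT — no ATG→stop ORF.
Frame +3: TGG ATG CAG ATC GAA TTA CAT ATT TAT CGT CAG TCC ATC GCT GTG TGA AGG CCG GAT TGC GGG CAT GTG TAT TTA AGA CTT — ATG at 6, stop TGA at 48 → 45 nt.
Frame -1: AGA AGT CTT AAA TAC ACA TGC CCG CAA TCC GGC CTT CAC ACA GCG ATG GAC TGA CGA TAA ATA TGT AAT TCG ATC TGC ATC CAC — ATG at 46, stop TGA at 52 → 9 nt.
Frame -2: GAA GTC TTA AAT ACA CAT GCC CGC AAT CCG GCC TTC ACA CAG CGA TGG ACT GAC GAT AAA TAT GTA ATT CGA TCT GCA TCC ACA — no ATG→stop ORF.
Frame -3: AAG TCT TAA ATA CAC ATG CCC GCA ATC CGG CCT TCA CAC AGC GAT GGA CTG ACG ATA AAT ATG TAA TTC GAT CTG CAT CCA — ATG at 18, stop TAA at 66 → 51 nt; ATG at 63, stop TAA at 66 → 6 nt.
Forward-strand max 45 nt; reverse-strand max 51 nt. The reverse strand has the longer ORF.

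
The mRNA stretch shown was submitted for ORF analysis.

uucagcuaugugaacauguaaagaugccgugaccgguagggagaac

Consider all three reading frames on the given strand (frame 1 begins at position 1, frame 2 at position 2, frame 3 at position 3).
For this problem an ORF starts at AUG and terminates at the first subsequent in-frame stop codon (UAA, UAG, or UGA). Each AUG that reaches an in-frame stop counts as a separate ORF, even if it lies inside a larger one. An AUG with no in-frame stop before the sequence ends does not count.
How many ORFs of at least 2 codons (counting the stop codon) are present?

3

Frame 1: UUC AGC UAU GUG AAC AUG UAA AGA UGC CGU GAC CGG UAG GGA GAA — AUG at 16, stop UAA at 19 → 6 nt.
Frame 2: UCA GCU AUG UGA ACA UGU AAA GAU GCC GUG ACC GGU AGG GAG AAC — AUG at 8, stop UGA at 11 → 6 nt.
Frame 3: CAG CUA UGU GAA CAU GUA AAG AUG CCG UGA CCG GUA GGG AGA — AUG at 24, stop UGA at 30 → 9 nt.
ORFs ≥ 2 codons: frame 1 16–21 (2 codons), frame 2 8–13 (2 codons), frame 3 24–32 (3 codons). Count = 3.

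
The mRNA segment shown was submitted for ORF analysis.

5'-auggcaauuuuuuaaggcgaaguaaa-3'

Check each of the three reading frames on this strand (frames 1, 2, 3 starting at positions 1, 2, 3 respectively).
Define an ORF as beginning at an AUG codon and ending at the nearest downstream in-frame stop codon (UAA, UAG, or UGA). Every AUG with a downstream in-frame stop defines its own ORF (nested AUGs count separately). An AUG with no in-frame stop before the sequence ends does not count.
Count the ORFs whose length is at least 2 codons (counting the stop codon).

Frame 1: AUG GCA AUU UUU UAA GGC GAA GUA — AUG at 1, stop UAA at 13 → 15 nt.
Frame 2: UGG CAA UUU UUU AAG GCG AAG UAA — no AUG→stop ORF.
Frame 3: GGC AAU UUU UUA AGG CGA AGU AAA — no AUG→stop ORF.
ORFs ≥ 2 codons: frame 1 1–15 (5 codons). Count = 1.

1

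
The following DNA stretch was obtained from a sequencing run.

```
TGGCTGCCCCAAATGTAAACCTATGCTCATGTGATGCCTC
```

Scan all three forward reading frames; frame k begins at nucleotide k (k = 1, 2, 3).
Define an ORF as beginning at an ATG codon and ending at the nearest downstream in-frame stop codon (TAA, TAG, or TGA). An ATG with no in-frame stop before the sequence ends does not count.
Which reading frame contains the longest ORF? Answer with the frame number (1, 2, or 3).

Frame 1: TGG CTG CCC CAA ATG TAA ACC TAT GCT CAT GTG ATG CCT — ATG at 13, stop TAA at 16 → 6 nt.
Frame 2: GGC TGC CCC AAA TGT AAA CCT ATG CTC ATG TGA TGC CTC — ATG at 23, stop TGA at 32 → 12 nt; ATG at 29, stop TGA at 32 → 6 nt.
Frame 3: GCT GCC CCA AAT GTA AAC CTA TGC TCA TGT GAT GCC — no ATG→stop ORF.
Longest ORF is 12 nt in frame 2 (positions 23–34).

2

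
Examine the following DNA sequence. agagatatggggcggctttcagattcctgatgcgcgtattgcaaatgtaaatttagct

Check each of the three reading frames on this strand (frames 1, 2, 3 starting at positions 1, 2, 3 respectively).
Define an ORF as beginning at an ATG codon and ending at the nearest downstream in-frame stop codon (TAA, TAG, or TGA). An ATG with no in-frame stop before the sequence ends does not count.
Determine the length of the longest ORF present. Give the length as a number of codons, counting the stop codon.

Frame 1: AGA GAT ATG GGG CGG CTT TCA GAT TCC TGA TGC GCG TAT TGC AAA TGT AAA TTT AGC — ATG at 7, stop TGA at 28 → 24 nt.
Frame 2: GAG ATA TGG GGC GGC TTT CAG ATT CCT GAT GCG CGT ATT GCA AAT GTA AAT TTA GCT — no ATG→stop ORF.
Frame 3: AGA TAT GGG GCG GCT TTC AGA TTC CTG ATG CGC GTA TTG CAA ATG TAA ATT TAG — ATG at 30, stop TAA at 48 → 21 nt; ATG at 45, stop TAA at 48 → 6 nt.
Longest: frame 1, positions 7–30, 24 nt = 8 codons = 7 aa. → 8 codons.

8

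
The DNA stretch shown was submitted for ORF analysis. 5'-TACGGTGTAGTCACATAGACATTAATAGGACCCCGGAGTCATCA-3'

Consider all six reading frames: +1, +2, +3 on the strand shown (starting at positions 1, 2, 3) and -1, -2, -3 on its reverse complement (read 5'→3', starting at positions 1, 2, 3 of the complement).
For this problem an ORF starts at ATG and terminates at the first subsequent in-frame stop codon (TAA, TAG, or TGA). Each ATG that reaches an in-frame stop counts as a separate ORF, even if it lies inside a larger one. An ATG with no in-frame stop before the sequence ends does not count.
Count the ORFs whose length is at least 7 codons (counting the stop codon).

Reverse complement (5'→3'): TGATGACTCCGGGGTCCTATTAATGTCTATGTGACTACACCGTA
Frame +1: TAC GGT GTA GTC ACA TAG ACA TTA ATA GGA CCC CGG AGT CAT — no ATG→stop ORF.
Frame +2: ACG GTG TAG TCA CAT AGA CAT TAA TAG GAC CCC GGA GTC ATC — no ATG→stop ORF.
Frame +3: CGG TGT AGT CAC ATA GAC ATT AAT AGG ACC CCG GAG TCA TCA — no ATG→stop ORF.
Frame -1: TGA TGA CTC CGG GGT CCT ATT AAT GTC TAT GTG ACT ACA CCG — no ATG→stop ORF.
Frame -2: GAT GAC TCC GGG GTC CTA TTA ATG TCT ATG TGA CTA CAC CGT — ATG at 23, stop TGA at 32 → 12 nt; ATG at 29, stop TGA at 32 → 6 nt.
Frame -3: ATG ACT CCG GGG TCC TAT TAA TGT CTA TGT GAC TAC ACC GTA — ATG at 3, stop TAA at 21 → 21 nt.
ORFs ≥ 7 codons: frame -3 3–23 (7 codons). Count = 1.

1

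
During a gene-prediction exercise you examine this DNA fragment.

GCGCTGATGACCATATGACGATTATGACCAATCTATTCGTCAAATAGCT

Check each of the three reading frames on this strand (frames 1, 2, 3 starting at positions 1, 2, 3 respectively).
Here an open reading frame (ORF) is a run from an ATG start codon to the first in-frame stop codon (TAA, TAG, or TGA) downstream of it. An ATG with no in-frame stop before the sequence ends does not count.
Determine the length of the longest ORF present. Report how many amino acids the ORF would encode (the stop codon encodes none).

10

Frame 1: GCG CTG ATG ACC ATA TGA CGA TTA TGA CCA ATC TAT TCG TCA AAT AGC — ATG at 7, stop TGA at 16 → 12 nt.
Frame 2: CGC TGA TGA CCA TAT GAC GAT TAT GAC CAA TCT ATT CGT CAA ATA GCT — no ATG→stop ORF.
Frame 3: GCT GAT GAC CAT ATG ACG ATT ATG ACC AAT CTA TTC GTC AAA TAG — ATG at 15, stop TAG at 45 → 33 nt; ATG at 24, stop TAG at 45 → 24 nt.
Longest: frame 3, positions 15–47, 33 nt = 11 codons = 10 aa. → 10 amino acids.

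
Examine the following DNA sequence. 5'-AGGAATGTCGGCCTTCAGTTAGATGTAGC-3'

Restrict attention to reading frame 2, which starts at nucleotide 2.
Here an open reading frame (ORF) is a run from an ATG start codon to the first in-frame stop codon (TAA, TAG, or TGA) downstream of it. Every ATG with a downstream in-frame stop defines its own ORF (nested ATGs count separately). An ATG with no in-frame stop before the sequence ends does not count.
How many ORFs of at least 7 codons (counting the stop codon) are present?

0

Frame 2: GGA ATG TCG GCC TTC AGT TAG ATG TAG — ATG at 5, stop TAG at 20 → 18 nt; ATG at 23, stop TAG at 26 → 6 nt.
No ORF reaches 7 codons. Count = 0.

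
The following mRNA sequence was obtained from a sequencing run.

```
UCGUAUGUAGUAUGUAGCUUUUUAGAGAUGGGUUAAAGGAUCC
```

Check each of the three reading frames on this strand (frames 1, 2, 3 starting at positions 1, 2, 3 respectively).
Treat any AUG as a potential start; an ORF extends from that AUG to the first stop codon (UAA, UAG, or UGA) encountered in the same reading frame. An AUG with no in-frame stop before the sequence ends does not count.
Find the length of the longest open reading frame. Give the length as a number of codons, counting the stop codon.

Frame 1: UCG UAU GUA GUA UGU AGC UUU UUA GAG AUG GGU UAA AGG AUC — AUG at 28, stop UAA at 34 → 9 nt.
Frame 2: CGU AUG UAG UAU GUA GCU UUU UAG AGA UGG GUU AAA GGA UCC — AUG at 5, stop UAG at 8 → 6 nt.
Frame 3: GUA UGU AGU AUG UAG CUU UUU AGA GAU GGG UUA AAG GAU — AUG at 12, stop UAG at 15 → 6 nt.
Longest: frame 1, positions 28–36, 9 nt = 3 codons = 2 aa. → 3 codons.

3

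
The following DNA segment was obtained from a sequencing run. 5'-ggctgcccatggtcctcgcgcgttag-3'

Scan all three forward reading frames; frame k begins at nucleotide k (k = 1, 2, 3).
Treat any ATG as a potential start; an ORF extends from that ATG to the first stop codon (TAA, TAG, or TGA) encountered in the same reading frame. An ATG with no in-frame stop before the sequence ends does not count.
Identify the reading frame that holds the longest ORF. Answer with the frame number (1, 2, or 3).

3

Frame 1: GGC TGC CCA TGG TCC TCG CGC GTT — no ATG→stop ORF.
Frame 2: GCT GCC CAT GGT CCT CGC GCG TTA — no ATG→stop ORF.
Frame 3: CTG CCC ATG GTC CTC GCG CGT TAG — ATG at 9, stop TAG at 24 → 18 nt.
Longest ORF is 18 nt in frame 3 (positions 9–26).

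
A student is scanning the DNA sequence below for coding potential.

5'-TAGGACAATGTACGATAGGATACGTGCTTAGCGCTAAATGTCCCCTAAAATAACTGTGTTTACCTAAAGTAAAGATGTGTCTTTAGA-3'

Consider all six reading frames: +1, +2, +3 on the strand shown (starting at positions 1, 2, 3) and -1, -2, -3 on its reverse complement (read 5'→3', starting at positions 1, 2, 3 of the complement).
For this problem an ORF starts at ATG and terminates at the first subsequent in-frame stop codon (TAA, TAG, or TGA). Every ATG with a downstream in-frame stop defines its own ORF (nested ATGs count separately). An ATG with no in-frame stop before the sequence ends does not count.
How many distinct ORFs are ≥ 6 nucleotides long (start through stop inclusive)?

3

Reverse complement (5'→3'): TCTAAAGACACATCTTTACTTTAGGTAAACACAGTTATTTTAGGGGACATTTAGCGCTAAGCACGTATCCTATCGTACATTGTCCTA
Frame +1: TAG GAC AAT GTA CGA TAG GAT ACG TGC TTA GCG CTA AAT GTC CCC TAA AAT AAC TGT GTT TAC CTA AAG TAA AGA TGT GTC TTT AGA — no ATG→stop ORF.
Frame +2: AGG ACA ATG TAC GAT AGG ATA CGT GCT TAG CGC TAA ATG TCC CCT AAA ATA ACT GTG TTT ACC TAA AGT AAA GAT GTG TCT TTA — ATG at 8, stop TAG at 29 → 24 nt; ATG at 38, stop TAA at 65 → 30 nt.
Frame +3: GGA CAA TGT ACG ATA GGA TAC GTG CTT AGC GCT AAA TGT CCC CTA AAA TAA CTG TGT TTA CCT AAA GTA AAG ATG TGT CTT TAG — ATG at 75, stop TAG at 84 → 12 nt.
Frame -1: TCT AAA GAC ACA TCT TTA CTT TAG GTA AAC ACA GTT ATT TTA GGG GAC ATT TAG CGC TAA GCA CGT ATC CTA TCG TAC ATT GTC CTA — no ATG→stop ORF.
Frame -2: CTA AAG ACA CAT CTT TAC TTT AGG TAA ACA CAG TTA TTT TAG GGG ACA TTT AGC GCT AAG CAC GTA TCC TAT CGT ACA TTG TCC — no ATG→stop ORF.
Frame -3: TAA AGA CAC ATC TTT ACT TTA GGT AAA CAC AGT TAT TTT AGG GGA CAT TTA GCG CTA AGC ACG TAT CCT ATC GTA CAT TGT CCT — no ATG→stop ORF.
ORFs ≥ 6 nucleotides: frame +2 8–31 (24 nucleotides), frame +2 38–67 (30 nucleotides), frame +3 75–86 (12 nucleotides). Count = 3.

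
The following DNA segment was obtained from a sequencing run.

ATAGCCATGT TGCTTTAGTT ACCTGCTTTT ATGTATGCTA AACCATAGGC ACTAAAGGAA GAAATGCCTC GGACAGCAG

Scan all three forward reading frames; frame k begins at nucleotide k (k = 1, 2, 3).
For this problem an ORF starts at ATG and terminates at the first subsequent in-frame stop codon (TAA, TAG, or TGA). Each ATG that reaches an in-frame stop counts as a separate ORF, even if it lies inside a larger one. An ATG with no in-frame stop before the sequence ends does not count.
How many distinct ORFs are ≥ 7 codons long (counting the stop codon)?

1

Frame 1: ATA GCC ATG TTG CTT TAG TTA CCT GCT TTT ATG TAT GCT AAA CCA TAG GCA CTA AAG GAA GAA ATG CCT CGG ACA GCA — ATG at 7, stop TAG at 16 → 12 nt; ATG at 31, stop TAG at 46 → 18 nt.
Frame 2: TAG CCA TGT TGC TTT AGT TAC CTG CTT TTA TGT ATG CTA AAC CAT AGG CAC TAA AGG AAG AAA TGC CTC GGA CAG CAG — ATG at 35, stop TAA at 53 → 21 nt.
Frame 3: AGC CAT GTT GCT TTA GTT ACC TGC TTT TAT GTA TGC TAA ACC ATA GGC ACT AAA GGA AGA AAT GCC TCG GAC AGC — no ATG→stop ORF.
ORFs ≥ 7 codons: frame 2 35–55 (7 codons). Count = 1.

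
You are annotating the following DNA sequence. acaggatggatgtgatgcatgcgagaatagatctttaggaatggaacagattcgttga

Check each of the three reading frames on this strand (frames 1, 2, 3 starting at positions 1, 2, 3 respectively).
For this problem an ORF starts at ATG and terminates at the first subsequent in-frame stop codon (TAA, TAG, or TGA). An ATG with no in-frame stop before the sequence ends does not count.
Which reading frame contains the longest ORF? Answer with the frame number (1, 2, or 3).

3

Frame 1: ACA GGA TGG ATG TGA TGC ATG CGA GAA TAG ATC TTT AGG AAT GGA ACA GAT TCG TTG — ATG at 10, stop TGA at 13 → 6 nt; ATG at 19, stop TAG at 28 → 12 nt.
Frame 2: CAG GAT GGA TGT GAT GCA TGC GAG AAT AGA TCT TTA GGA ATG GAA CAG ATT CGT TGA — ATG at 41, stop TGA at 56 → 18 nt.
Frame 3: AGG ATG GAT GTG ATG CAT GCG AGA ATA GAT CTT TAG GAA TGG AAC AGA TTC GTT — ATG at 6, stop TAG at 36 → 33 nt; ATG at 15, stop TAG at 36 → 24 nt.
Longest ORF is 33 nt in frame 3 (positions 6–38).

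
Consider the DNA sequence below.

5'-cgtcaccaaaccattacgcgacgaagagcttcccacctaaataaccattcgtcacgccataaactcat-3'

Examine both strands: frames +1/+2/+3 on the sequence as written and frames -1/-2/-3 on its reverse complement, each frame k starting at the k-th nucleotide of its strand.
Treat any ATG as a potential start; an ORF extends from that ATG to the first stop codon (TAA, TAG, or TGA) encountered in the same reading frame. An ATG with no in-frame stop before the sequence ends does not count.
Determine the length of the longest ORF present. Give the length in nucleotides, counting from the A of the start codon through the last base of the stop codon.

66

Reverse complement (5'→3'): ATGAGTTTATGGCGTGACGAATGGTTATTTAGGTGGGAAGCTCTTCGTCGCGTAATGGTTTGGTGACG
Frame +1: CGT CAC CAA ACC ATT ACG CGA CGA AGA GCT TCC CAC CTA AAT AAC CAT TCG TCA CGC CAT AAA CTC — no ATG→stop ORF.
Frame +2: GTC ACC AAA CCA TTA CGC GAC GAA GAG CTT CCC ACC TAA ATA ACC ATT CGT CAC GCC ATA AAC TCA — no ATG→stop ORF.
Frame +3: TCA CCA AAC CAT TAC GCG ACG AAG AGC TTC CCA CCT AAA TAA CCA TTC GTC ACG CCA TAA ACT CAT — no ATG→stop ORF.
Frame -1: ATG AGT TTA TGG CGT GAC GAA TGG TTA TTT AGG TGG GAA GCT CTT CGT CGC GTA ATG GTT TGG TGA — ATG at 1, stop TGA at 64 → 66 nt; ATG at 55, stop TGA at 64 → 12 nt.
Frame -2: TGA GTT TAT GGC GTG ACG AAT GGT TAT TTA GGT GGG AAG CTC TTC GTC GCG TAA TGG TTT GGT GAC — no ATG→stop ORF.
Frame -3: GAG TTT ATG GCG TGA CGA ATG GTT ATT TAG GTG GGA AGC TCT TCG TCG CGT AAT GGT TTG GTG ACG — ATG at 9, stop TGA at 15 → 9 nt; ATG at 21, stop TAG at 30 → 12 nt.
Longest: frame -1, positions 1–66, 66 nt = 22 codons = 21 aa. → 66 nucleotides.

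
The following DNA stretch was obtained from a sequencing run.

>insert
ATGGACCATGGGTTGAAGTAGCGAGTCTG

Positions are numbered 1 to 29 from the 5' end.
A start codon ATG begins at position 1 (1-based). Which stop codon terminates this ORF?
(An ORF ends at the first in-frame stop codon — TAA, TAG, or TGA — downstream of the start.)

Codons from position 1: ATG (1–3), GAC (4–6), CAT (7–9), GGG (10–12), TTG (13–15), AAG (16–18), TAG (19–21).
The first in-frame stop codon is TAG.

TAG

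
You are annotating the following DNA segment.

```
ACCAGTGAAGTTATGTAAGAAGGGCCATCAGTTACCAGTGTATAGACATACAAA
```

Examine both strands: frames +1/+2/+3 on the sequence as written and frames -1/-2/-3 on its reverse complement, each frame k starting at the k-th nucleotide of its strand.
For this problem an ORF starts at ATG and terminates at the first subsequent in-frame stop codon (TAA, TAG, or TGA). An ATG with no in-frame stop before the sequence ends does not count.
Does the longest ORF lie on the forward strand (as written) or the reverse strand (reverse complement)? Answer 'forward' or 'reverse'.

reverse

Reverse complement (5'→3'): TTTGTATGTCTATACACTGGTAACTGATGGCCCTTCTTACATAACTTCACTGGT
Frame +1: ACC AGT GAA GTT ATG TAA GAA GGG CCA TCA GTT ACC AGT GTA TAG ACA TAC AAA — ATG at 13, stop TAA at 16 → 6 nt.
Frame +2: CCA GTG AAG TTA TGT AAG AAG GGC CAT CAG TTA CCA GTG TAT AGA CAT ACA — no ATG→stop ORF.
Frame +3: CAG TGA AGT TAT GTA AGA AGG GCC ATC AGT TAC CAG TGT ATA GAC ATA CAA — no ATG→stop ORF.
Frame -1: TTT GTA TGT CTA TAC ACT GGT AAC TGA TGG CCC TTC TTA CAT AAC TTC ACT GGT — no ATG→stop ORF.
Frame -2: TTG TAT GTC TAT ACA CTG GTA ACT GAT GGC CCT TCT TAC ATA ACT TCA CTG — no ATG→stop ORF.
Frame -3: TGT ATG TCT ATA CAC TGG TAA CTG ATG GCC CTT CTT ACA TAA CTT CAC TGG — ATG at 6, stop TAA at 21 → 18 nt; ATG at 27, stop TAA at 42 → 18 nt.
Forward-strand max 6 nt; reverse-strand max 18 nt. The reverse strand has the longer ORF.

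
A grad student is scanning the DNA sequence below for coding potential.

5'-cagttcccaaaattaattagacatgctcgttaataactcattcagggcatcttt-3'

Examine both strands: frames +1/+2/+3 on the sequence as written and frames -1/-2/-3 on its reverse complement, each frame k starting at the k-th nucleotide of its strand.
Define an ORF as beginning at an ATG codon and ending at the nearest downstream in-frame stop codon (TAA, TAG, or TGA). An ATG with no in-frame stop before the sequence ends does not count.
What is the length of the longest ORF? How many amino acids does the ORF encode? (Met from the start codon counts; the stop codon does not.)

3

Reverse complement (5'→3'): AAAGATGCCCTGAATGAGTTATTAACGAGCATGTCTAATTAATTTTGGGAACTG
Frame +1: CAG TTC CCA AAA TTA ATT AGA CAT GCT CGT TAA TAA CTC ATT CAG GGC ATC TTT — no ATG→stop ORF.
Frame +2: AGT TCC CAA AAT TAA TTA GAC ATG CTC GTT AAT AAC TCA TTC AGG GCA TCT — no ATG→stop ORF.
Frame +3: GTT CCC AAA ATT AAT TAG ACA TGC TCG TTA ATA ACT CAT TCA GGG CAT CTT — no ATG→stop ORF.
Frame -1: AAA GAT GCC CTG AAT GAG TTA TTA ACG AGC ATG TCT AAT TAA TTT TGG GAA CTG — ATG at 31, stop TAA at 40 → 12 nt.
Frame -2: AAG ATG CCC TGA ATG AGT TAT TAA CGA GCA TGT CTA ATT AAT TTT GGG AAC — ATG at 5, stop TGA at 11 → 9 nt; ATG at 14, stop TAA at 23 → 12 nt.
Frame -3: AGA TGC CCT GAA TGA GTT ATT AAC GAG CAT GTC TAA TTA ATT TTG GGA ACT — no ATG→stop ORF.
Longest: frame -1, positions 31–42, 12 nt = 4 codons = 3 aa. → 3 amino acids.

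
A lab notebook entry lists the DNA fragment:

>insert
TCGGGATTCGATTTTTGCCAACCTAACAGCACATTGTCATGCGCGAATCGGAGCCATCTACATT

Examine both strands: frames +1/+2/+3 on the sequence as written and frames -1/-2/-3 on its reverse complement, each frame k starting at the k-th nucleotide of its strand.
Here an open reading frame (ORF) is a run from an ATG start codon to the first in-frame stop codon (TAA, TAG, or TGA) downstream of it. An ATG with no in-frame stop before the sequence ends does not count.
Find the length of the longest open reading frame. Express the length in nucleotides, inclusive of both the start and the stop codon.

Reverse complement (5'→3'): AATGTAGATGGCTCCGATTCGCGCATGACAATGTGCTGTTAGGTTGGCAAAAATCGAATCCCGA
Frame +1: TCG GGA TTC GAT TTT TGC CAA CCT AAC AGC ACA TTG TCA TGC GCG AAT CGG AGC CAT CTA CAT — no ATG→stop ORF.
Frame +2: CGG GAT TCG ATT TTT GCC AAC CTA ACA GCA CAT TGT CAT GCG CGA ATC GGA GCC ATC TAC ATT — no ATG→stop ORF.
Frame +3: GGG ATT CGA TTT TTG CCA ACC TAA CAG CAC ATT GTC ATG CGC GAA TCG GAG CCA TCT ACA — no ATG→stop ORF.
Frame -1: AAT GTA GAT GGC TCC GAT TCG CGC ATG ACA ATG TGC TGT TAG GTT GGC AAA AAT CGA ATC CCG — ATG at 25, stop TAG at 40 → 18 nt; ATG at 31, stop TAG at 40 → 12 nt.
Frame -2: ATG TAG ATG GCT CCG ATT CGC GCA TGA CAA TGT GCT GTT AGG TTG GCA AAA ATC GAA TCC CGA — ATG at 2, stop TAG at 5 → 6 nt; ATG at 8, stop TGA at 26 → 21 nt.
Frame -3: TGT AGA TGG CTC CGA TTC GCG CAT GAC AAT GTG CTG TTA GGT TGG CAA AAA TCG AAT CCC — no ATG→stop ORF.
Longest: frame -2, positions 8–28, 21 nt = 7 codons = 6 aa. → 21 nucleotides.

21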